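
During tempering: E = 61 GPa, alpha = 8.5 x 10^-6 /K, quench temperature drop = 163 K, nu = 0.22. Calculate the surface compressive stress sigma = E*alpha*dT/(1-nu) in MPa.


Tempering stress: sigma = E * alpha * dT / (1 - nu)
  E (MPa) = 61 * 1000 = 61000
  Numerator = 61000 * (8.5 x 10^-6) * 163 = 84.5155
  Denominator = 1 - 0.22 = 0.78
  sigma = 84.5155 / 0.78 = 108.4 MPa

108.4 MPa


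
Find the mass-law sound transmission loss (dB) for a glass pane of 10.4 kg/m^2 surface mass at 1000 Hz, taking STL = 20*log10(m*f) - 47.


Mass law: STL = 20 * log10(m * f) - 47
  m * f = 10.4 * 1000 = 10400
  log10(10400) = 4.01703
  STL = 20 * 4.01703 - 47 = 80.3406 - 47 = 33.3 dB

33.3 dB


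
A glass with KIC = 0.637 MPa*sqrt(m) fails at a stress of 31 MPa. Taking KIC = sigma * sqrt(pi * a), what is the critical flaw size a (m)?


Rearrange KIC = sigma * sqrt(pi * a):
  sqrt(pi * a) = KIC / sigma
  sqrt(pi * a) = 0.637 / 31 = 0.020548
  a = (KIC / sigma)^2 / pi
  a = 0.020548^2 / pi = 0.0001344 m

0.0001344 m


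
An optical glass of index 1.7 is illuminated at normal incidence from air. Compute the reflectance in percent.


Fresnel reflectance at normal incidence:
  R = ((n - 1)/(n + 1))^2
  (n - 1)/(n + 1) = (1.7 - 1)/(1.7 + 1) = 0.259259
  R = 0.259259^2 = 0.0672152
  R(%) = 0.0672152 * 100 = 6.722%

6.722%


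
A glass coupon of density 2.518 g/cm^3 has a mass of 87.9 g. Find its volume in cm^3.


Rearrange rho = m / V:
  V = m / rho
  V = 87.9 / 2.518 = 34.909 cm^3

34.909 cm^3


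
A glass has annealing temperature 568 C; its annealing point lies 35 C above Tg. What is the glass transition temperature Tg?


Rearrange T_anneal = Tg + offset for Tg:
  Tg = T_anneal - offset = 568 - 35 = 533 C

533 C


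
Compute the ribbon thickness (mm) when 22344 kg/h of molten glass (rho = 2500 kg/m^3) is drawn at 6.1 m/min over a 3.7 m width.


Ribbon cross-section from mass balance:
  Volume rate = throughput / density = 22344 / 2500 = 8.9376 m^3/h
  thickness = volume rate / (speed * 60 * width), i.e.
  thickness = throughput / (60 * speed * width * density) * 1000
  thickness = 22344 / (60 * 6.1 * 3.7 * 2500) * 1000 = 6.6 mm

6.6 mm


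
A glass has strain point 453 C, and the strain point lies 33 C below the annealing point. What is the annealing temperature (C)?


T_anneal = T_strain + gap:
  T_anneal = 453 + 33 = 486 C

486 C


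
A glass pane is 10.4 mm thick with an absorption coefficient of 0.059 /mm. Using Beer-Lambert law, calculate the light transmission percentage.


Beer-Lambert law: T = exp(-alpha * thickness)
  exponent = -0.059 * 10.4 = -0.6136
  T = exp(-0.6136) = 0.5414
  Percentage = 0.5414 * 100 = 54.14%

54.14%


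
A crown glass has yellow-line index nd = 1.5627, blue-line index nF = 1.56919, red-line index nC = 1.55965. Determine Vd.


Abbe number formula: Vd = (nd - 1) / (nF - nC)
  nd - 1 = 1.5627 - 1 = 0.5627
  nF - nC = 1.56919 - 1.55965 = 0.00954
  Vd = 0.5627 / 0.00954 = 58.98

58.98


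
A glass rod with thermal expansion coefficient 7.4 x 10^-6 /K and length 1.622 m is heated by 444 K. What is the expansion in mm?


Thermal expansion formula: dL = alpha * L0 * dT
  dL = (7.4 x 10^-6) * 1.622 * 444 = 0.00532924 m
Convert to mm: 0.00532924 * 1000 = 5.3292 mm

5.3292 mm


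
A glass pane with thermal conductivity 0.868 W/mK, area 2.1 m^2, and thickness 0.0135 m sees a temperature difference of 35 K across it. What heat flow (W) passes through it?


Fourier's law: Q = k * A * dT / t
  Q = 0.868 * 2.1 * 35 / 0.0135
  Q = 63.798 / 0.0135 = 4725.8 W

4725.8 W


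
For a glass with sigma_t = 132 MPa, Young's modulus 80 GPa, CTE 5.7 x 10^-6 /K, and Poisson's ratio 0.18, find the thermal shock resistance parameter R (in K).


Thermal shock resistance: R = sigma * (1 - nu) / (E * alpha)
  Numerator = 132 * (1 - 0.18) = 108.24
  Denominator = 80 * 1000 * (5.7 x 10^-6) = 0.456
  R = 108.24 / 0.456 = 237.4 K

237.4 K


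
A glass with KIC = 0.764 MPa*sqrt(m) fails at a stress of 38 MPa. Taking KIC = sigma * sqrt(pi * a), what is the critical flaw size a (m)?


Rearrange KIC = sigma * sqrt(pi * a):
  sqrt(pi * a) = KIC / sigma
  sqrt(pi * a) = 0.764 / 38 = 0.020105
  a = (KIC / sigma)^2 / pi
  a = 0.020105^2 / pi = 0.0001287 m

0.0001287 m


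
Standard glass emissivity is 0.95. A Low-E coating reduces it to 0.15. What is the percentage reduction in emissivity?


Percentage reduction = (1 - coated/uncoated) * 100
  Ratio = 0.15 / 0.95 = 0.1579
  Reduction = (1 - 0.1579) * 100 = 84.2%

84.2%


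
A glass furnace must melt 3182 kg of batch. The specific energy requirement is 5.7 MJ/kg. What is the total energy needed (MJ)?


Total energy = mass * specific energy
  E = 3182 * 5.7 = 18137.4 MJ

18137.4 MJ


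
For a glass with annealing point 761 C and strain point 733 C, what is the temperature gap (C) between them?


Gap = T_anneal - T_strain:
  gap = 761 - 733 = 28 C

28 C


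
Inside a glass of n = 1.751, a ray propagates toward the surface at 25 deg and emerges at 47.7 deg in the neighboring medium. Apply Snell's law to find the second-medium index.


Apply Snell's law: n1 * sin(theta1) = n2 * sin(theta2)
  n2 = n1 * sin(theta1) / sin(theta2)
  sin(25) = 0.422618
  sin(47.7) = 0.739631
  n2 = 1.751 * 0.422618 / 0.739631 = 1.0005

1.0005


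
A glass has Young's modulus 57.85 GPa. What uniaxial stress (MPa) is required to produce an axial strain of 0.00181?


Rearrange E = sigma / epsilon:
  sigma = E * epsilon
  E (MPa) = 57.85 * 1000 = 57850
  sigma = 57850 * 0.00181 = 104.71 MPa

104.71 MPa


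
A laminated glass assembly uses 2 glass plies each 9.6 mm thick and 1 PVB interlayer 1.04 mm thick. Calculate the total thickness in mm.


Total thickness = glass contribution + PVB contribution
  Glass: 2 * 9.6 = 19.2 mm
  PVB: 1 * 1.04 = 1.04 mm
  Total = 19.2 + 1.04 = 20.24 mm

20.24 mm


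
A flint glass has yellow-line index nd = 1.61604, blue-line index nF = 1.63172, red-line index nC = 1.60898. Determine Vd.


Abbe number formula: Vd = (nd - 1) / (nF - nC)
  nd - 1 = 1.61604 - 1 = 0.61604
  nF - nC = 1.63172 - 1.60898 = 0.02274
  Vd = 0.61604 / 0.02274 = 27.09

27.09


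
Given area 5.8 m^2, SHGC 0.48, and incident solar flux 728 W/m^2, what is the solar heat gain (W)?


Solar heat gain: Q = Area * SHGC * Irradiance
  Q = 5.8 * 0.48 * 728 = 2026.8 W

2026.8 W


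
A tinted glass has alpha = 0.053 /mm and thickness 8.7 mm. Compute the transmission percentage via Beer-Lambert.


Beer-Lambert law: T = exp(-alpha * thickness)
  exponent = -0.053 * 8.7 = -0.4611
  T = exp(-0.4611) = 0.6306
  Percentage = 0.6306 * 100 = 63.06%

63.06%


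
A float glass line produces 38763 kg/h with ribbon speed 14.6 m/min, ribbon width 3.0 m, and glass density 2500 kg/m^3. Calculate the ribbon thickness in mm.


Ribbon cross-section from mass balance:
  Volume rate = throughput / density = 38763 / 2500 = 15.5052 m^3/h
  thickness = volume rate / (speed * 60 * width), i.e.
  thickness = throughput / (60 * speed * width * density) * 1000
  thickness = 38763 / (60 * 14.6 * 3.0 * 2500) * 1000 = 5.9 mm

5.9 mm


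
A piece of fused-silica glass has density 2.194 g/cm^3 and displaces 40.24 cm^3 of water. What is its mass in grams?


Rearrange rho = m / V:
  m = rho * V
  m = 2.194 * 40.24 = 88.287 g

88.287 g


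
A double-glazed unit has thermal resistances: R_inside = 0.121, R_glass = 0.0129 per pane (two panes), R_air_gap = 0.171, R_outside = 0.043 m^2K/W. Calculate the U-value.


Total thermal resistance (series):
  R_total = R_in + R_glass + R_air + R_glass + R_out
  R_total = 0.121 + 0.0129 + 0.171 + 0.0129 + 0.043 = 0.3608 m^2K/W
U-value = 1 / R_total = 1 / 0.3608 = 2.772 W/m^2K

2.772 W/m^2K


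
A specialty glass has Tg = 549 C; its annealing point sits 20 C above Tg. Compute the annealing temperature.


The annealing temperature is Tg plus the offset:
  T_anneal = 549 + 20 = 569 C

569 C


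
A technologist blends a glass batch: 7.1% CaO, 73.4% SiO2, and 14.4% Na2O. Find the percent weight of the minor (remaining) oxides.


Sum the three major oxides:
  SiO2 + Na2O + CaO = 73.4 + 14.4 + 7.1 = 94.9%
Subtract from 100%:
  Others = 100 - 94.9 = 5.1%

5.1%


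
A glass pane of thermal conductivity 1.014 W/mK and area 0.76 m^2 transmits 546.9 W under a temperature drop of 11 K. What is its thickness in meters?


Fourier's law: t = k * A * dT / Q
  t = 1.014 * 0.76 * 11 / 546.9
  t = 8.47704 / 546.9 = 0.0155 m

0.0155 m


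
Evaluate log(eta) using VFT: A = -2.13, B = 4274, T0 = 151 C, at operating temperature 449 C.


VFT equation: log(eta) = A + B / (T - T0)
  T - T0 = 449 - 151 = 298
  B / (T - T0) = 4274 / 298 = 14.342
  log(eta) = -2.13 + 14.342 = 12.212

12.212


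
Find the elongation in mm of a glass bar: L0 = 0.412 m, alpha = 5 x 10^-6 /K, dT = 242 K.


Thermal expansion formula: dL = alpha * L0 * dT
  dL = (5 x 10^-6) * 0.412 * 242 = 0.00049852 m
Convert to mm: 0.00049852 * 1000 = 0.4985 mm

0.4985 mm


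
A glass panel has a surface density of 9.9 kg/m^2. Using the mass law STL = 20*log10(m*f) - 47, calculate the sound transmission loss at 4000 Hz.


Mass law: STL = 20 * log10(m * f) - 47
  m * f = 9.9 * 4000 = 39600
  log10(39600) = 4.5977
  STL = 20 * 4.5977 - 47 = 91.954 - 47 = 45.0 dB

45.0 dB


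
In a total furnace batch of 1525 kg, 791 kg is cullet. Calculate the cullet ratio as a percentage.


Cullet ratio = (cullet mass / total batch mass) * 100
  Ratio = 791 / 1525 * 100 = 51.87%

51.87%


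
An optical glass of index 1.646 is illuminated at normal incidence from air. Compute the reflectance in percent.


Fresnel reflectance at normal incidence:
  R = ((n - 1)/(n + 1))^2
  (n - 1)/(n + 1) = (1.646 - 1)/(1.646 + 1) = 0.244142
  R = 0.244142^2 = 0.0596053
  R(%) = 0.0596053 * 100 = 5.961%

5.961%


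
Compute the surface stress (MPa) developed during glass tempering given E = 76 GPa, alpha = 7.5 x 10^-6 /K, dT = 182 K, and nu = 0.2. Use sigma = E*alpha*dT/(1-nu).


Tempering stress: sigma = E * alpha * dT / (1 - nu)
  E (MPa) = 76 * 1000 = 76000
  Numerator = 76000 * (7.5 x 10^-6) * 182 = 103.74
  Denominator = 1 - 0.2 = 0.8
  sigma = 103.74 / 0.8 = 129.7 MPa

129.7 MPa


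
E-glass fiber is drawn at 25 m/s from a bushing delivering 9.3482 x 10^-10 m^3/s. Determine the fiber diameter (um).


Cross-sectional area from continuity:
  A = Q / v = 9.3482 x 10^-10 / 25 = 3.73928 x 10^-11 m^2
Diameter from circular cross-section:
  d = sqrt(4A / pi) * 10^6 (m -> um)
  d = sqrt(4 * 3.73928 x 10^-11 / pi) * 10^6 = 6.9 um

6.9 um


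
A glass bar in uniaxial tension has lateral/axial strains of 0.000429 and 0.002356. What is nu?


Poisson's ratio: nu = lateral strain / axial strain
  nu = 0.000429 / 0.002356 = 0.1821

0.1821


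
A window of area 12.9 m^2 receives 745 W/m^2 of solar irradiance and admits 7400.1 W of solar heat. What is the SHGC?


Rearrange Q = Area * SHGC * Irradiance:
  SHGC = Q / (Area * Irradiance)
  SHGC = 7400.1 / (12.9 * 745) = 0.77

0.77


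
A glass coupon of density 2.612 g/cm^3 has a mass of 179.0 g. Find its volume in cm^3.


Rearrange rho = m / V:
  V = m / rho
  V = 179.0 / 2.612 = 68.53 cm^3

68.53 cm^3


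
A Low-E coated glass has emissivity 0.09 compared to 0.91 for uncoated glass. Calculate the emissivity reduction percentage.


Percentage reduction = (1 - coated/uncoated) * 100
  Ratio = 0.09 / 0.91 = 0.0989
  Reduction = (1 - 0.0989) * 100 = 90.1%

90.1%


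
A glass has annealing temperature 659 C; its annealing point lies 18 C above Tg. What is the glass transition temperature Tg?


Rearrange T_anneal = Tg + offset for Tg:
  Tg = T_anneal - offset = 659 - 18 = 641 C

641 C


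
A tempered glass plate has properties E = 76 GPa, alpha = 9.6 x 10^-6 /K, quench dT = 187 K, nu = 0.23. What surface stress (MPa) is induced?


Tempering stress: sigma = E * alpha * dT / (1 - nu)
  E (MPa) = 76 * 1000 = 76000
  Numerator = 76000 * (9.6 x 10^-6) * 187 = 136.4352
  Denominator = 1 - 0.23 = 0.77
  sigma = 136.4352 / 0.77 = 177.2 MPa

177.2 MPa


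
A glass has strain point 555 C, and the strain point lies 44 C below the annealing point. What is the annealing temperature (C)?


T_anneal = T_strain + gap:
  T_anneal = 555 + 44 = 599 C

599 C


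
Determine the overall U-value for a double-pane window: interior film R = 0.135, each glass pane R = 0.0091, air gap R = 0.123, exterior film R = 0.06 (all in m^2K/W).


Total thermal resistance (series):
  R_total = R_in + R_glass + R_air + R_glass + R_out
  R_total = 0.135 + 0.0091 + 0.123 + 0.0091 + 0.06 = 0.3362 m^2K/W
U-value = 1 / R_total = 1 / 0.3362 = 2.974 W/m^2K

2.974 W/m^2K


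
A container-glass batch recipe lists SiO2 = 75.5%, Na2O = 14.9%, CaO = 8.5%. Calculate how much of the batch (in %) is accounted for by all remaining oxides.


Sum the three major oxides:
  SiO2 + Na2O + CaO = 75.5 + 14.9 + 8.5 = 98.9%
Subtract from 100%:
  Others = 100 - 98.9 = 1.1%

1.1%


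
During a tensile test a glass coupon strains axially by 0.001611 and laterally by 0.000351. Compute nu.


Poisson's ratio: nu = lateral strain / axial strain
  nu = 0.000351 / 0.001611 = 0.2179

0.2179


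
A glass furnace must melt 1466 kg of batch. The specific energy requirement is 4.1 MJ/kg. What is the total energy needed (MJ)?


Total energy = mass * specific energy
  E = 1466 * 4.1 = 6010.6 MJ

6010.6 MJ


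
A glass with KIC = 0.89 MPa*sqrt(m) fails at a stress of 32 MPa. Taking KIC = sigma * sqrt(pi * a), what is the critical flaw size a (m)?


Rearrange KIC = sigma * sqrt(pi * a):
  sqrt(pi * a) = KIC / sigma
  sqrt(pi * a) = 0.89 / 32 = 0.027813
  a = (KIC / sigma)^2 / pi
  a = 0.027813^2 / pi = 0.0002462 m

0.0002462 m


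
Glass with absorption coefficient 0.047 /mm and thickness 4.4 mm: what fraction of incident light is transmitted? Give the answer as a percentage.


Beer-Lambert law: T = exp(-alpha * thickness)
  exponent = -0.047 * 4.4 = -0.2068
  T = exp(-0.2068) = 0.8132
  Percentage = 0.8132 * 100 = 81.32%

81.32%


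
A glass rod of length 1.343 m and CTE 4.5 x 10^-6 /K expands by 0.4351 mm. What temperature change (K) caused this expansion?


Rearrange dL = alpha * L0 * dT for dT:
  dT = dL / (alpha * L0)
  dL (m) = 0.4351 / 1000 = 0.0004351
  dT = 0.0004351 / ((4.5 x 10^-6) * 1.343) = 72.0 K

72.0 K


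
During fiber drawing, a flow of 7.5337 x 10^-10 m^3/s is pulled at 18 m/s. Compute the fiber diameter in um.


Cross-sectional area from continuity:
  A = Q / v = 7.5337 x 10^-10 / 18 = 4.185389 x 10^-11 m^2
Diameter from circular cross-section:
  d = sqrt(4A / pi) * 10^6 (m -> um)
  d = sqrt(4 * 4.185389 x 10^-11 / pi) * 10^6 = 7.3 um

7.3 um


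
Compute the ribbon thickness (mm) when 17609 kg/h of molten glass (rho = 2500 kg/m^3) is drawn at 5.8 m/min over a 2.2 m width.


Ribbon cross-section from mass balance:
  Volume rate = throughput / density = 17609 / 2500 = 7.0436 m^3/h
  thickness = volume rate / (speed * 60 * width), i.e.
  thickness = throughput / (60 * speed * width * density) * 1000
  thickness = 17609 / (60 * 5.8 * 2.2 * 2500) * 1000 = 9.2 mm

9.2 mm


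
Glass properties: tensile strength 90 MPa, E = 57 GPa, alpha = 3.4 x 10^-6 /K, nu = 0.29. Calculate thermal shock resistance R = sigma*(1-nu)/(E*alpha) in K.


Thermal shock resistance: R = sigma * (1 - nu) / (E * alpha)
  Numerator = 90 * (1 - 0.29) = 63.9
  Denominator = 57 * 1000 * (3.4 x 10^-6) = 0.1938
  R = 63.9 / 0.1938 = 329.7 K

329.7 K


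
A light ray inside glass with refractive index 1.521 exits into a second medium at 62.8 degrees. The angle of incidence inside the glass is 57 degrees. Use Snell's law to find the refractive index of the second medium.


Apply Snell's law: n1 * sin(theta1) = n2 * sin(theta2)
  n2 = n1 * sin(theta1) / sin(theta2)
  sin(57) = 0.838671
  sin(62.8) = 0.889416
  n2 = 1.521 * 0.838671 / 0.889416 = 1.4342

1.4342


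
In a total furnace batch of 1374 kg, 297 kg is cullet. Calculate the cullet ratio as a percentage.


Cullet ratio = (cullet mass / total batch mass) * 100
  Ratio = 297 / 1374 * 100 = 21.62%

21.62%


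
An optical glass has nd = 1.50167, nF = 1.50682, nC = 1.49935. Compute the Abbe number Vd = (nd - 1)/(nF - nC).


Abbe number formula: Vd = (nd - 1) / (nF - nC)
  nd - 1 = 1.50167 - 1 = 0.50167
  nF - nC = 1.50682 - 1.49935 = 0.00747
  Vd = 0.50167 / 0.00747 = 67.16

67.16


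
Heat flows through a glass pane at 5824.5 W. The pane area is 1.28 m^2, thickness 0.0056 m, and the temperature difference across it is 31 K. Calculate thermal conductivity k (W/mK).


Fourier's law rearranged: k = Q * t / (A * dT)
  Numerator = 5824.5 * 0.0056 = 32.6172
  Denominator = 1.28 * 31 = 39.68
  k = 32.6172 / 39.68 = 0.822 W/mK

0.822 W/mK


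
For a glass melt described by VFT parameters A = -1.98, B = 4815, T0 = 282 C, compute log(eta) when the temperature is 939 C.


VFT equation: log(eta) = A + B / (T - T0)
  T - T0 = 939 - 282 = 657
  B / (T - T0) = 4815 / 657 = 7.329
  log(eta) = -1.98 + 7.329 = 5.349

5.349


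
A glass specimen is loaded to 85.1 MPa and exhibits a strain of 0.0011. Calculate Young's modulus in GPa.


Young's modulus: E = stress / strain
  E = 85.1 MPa / 0.0011 = 77363.64 MPa
Convert to GPa: 77363.64 / 1000 = 77.36 GPa

77.36 GPa


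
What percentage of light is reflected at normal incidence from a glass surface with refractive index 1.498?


Fresnel reflectance at normal incidence:
  R = ((n - 1)/(n + 1))^2
  (n - 1)/(n + 1) = (1.498 - 1)/(1.498 + 1) = 0.199359
  R = 0.199359^2 = 0.039744
  R(%) = 0.039744 * 100 = 3.974%

3.974%


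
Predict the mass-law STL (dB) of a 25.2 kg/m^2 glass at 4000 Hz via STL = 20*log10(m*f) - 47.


Mass law: STL = 20 * log10(m * f) - 47
  m * f = 25.2 * 4000 = 100800
  log10(100800) = 5.00346
  STL = 20 * 5.00346 - 47 = 100.0692 - 47 = 53.1 dB

53.1 dB


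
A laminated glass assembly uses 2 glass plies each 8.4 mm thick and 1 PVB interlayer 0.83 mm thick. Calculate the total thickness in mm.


Total thickness = glass contribution + PVB contribution
  Glass: 2 * 8.4 = 16.8 mm
  PVB: 1 * 0.83 = 0.83 mm
  Total = 16.8 + 0.83 = 17.63 mm

17.63 mm


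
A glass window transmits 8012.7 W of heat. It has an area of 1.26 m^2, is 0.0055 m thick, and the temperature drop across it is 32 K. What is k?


Fourier's law rearranged: k = Q * t / (A * dT)
  Numerator = 8012.7 * 0.0055 = 44.06985
  Denominator = 1.26 * 32 = 40.32
  k = 44.06985 / 40.32 = 1.093 W/mK

1.093 W/mK


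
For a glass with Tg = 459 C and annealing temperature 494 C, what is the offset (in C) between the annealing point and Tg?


Offset = T_anneal - Tg:
  offset = 494 - 459 = 35 C

35 C


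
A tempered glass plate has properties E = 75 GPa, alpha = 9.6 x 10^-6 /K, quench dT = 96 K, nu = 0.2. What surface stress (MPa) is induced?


Tempering stress: sigma = E * alpha * dT / (1 - nu)
  E (MPa) = 75 * 1000 = 75000
  Numerator = 75000 * (9.6 x 10^-6) * 96 = 69.12
  Denominator = 1 - 0.2 = 0.8
  sigma = 69.12 / 0.8 = 86.4 MPa

86.4 MPa


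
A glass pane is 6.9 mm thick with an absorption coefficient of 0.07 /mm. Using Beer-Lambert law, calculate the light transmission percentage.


Beer-Lambert law: T = exp(-alpha * thickness)
  exponent = -0.07 * 6.9 = -0.483
  T = exp(-0.483) = 0.6169
  Percentage = 0.6169 * 100 = 61.69%

61.69%


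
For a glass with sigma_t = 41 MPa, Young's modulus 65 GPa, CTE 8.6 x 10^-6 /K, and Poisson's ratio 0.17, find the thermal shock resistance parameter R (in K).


Thermal shock resistance: R = sigma * (1 - nu) / (E * alpha)
  Numerator = 41 * (1 - 0.17) = 34.03
  Denominator = 65 * 1000 * (8.6 x 10^-6) = 0.559
  R = 34.03 / 0.559 = 60.9 K

60.9 K


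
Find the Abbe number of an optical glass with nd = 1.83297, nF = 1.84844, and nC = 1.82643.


Abbe number formula: Vd = (nd - 1) / (nF - nC)
  nd - 1 = 1.83297 - 1 = 0.83297
  nF - nC = 1.84844 - 1.82643 = 0.02201
  Vd = 0.83297 / 0.02201 = 37.85

37.85


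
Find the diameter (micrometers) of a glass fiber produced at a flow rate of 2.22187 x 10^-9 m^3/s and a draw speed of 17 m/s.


Cross-sectional area from continuity:
  A = Q / v = 2.22187 x 10^-9 / 17 = 1.306982 x 10^-10 m^2
Diameter from circular cross-section:
  d = sqrt(4A / pi) * 10^6 (m -> um)
  d = sqrt(4 * 1.306982 x 10^-10 / pi) * 10^6 = 12.9 um

12.9 um


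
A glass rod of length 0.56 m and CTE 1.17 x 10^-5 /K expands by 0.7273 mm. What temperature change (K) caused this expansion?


Rearrange dL = alpha * L0 * dT for dT:
  dT = dL / (alpha * L0)
  dL (m) = 0.7273 / 1000 = 0.0007273
  dT = 0.0007273 / ((1.17 x 10^-5) * 0.56) = 111.0 K

111.0 K


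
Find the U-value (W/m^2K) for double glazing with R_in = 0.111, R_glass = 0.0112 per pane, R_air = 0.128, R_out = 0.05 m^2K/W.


Total thermal resistance (series):
  R_total = R_in + R_glass + R_air + R_glass + R_out
  R_total = 0.111 + 0.0112 + 0.128 + 0.0112 + 0.05 = 0.3114 m^2K/W
U-value = 1 / R_total = 1 / 0.3114 = 3.211 W/m^2K

3.211 W/m^2K


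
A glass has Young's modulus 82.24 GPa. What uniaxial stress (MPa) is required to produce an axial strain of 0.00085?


Rearrange E = sigma / epsilon:
  sigma = E * epsilon
  E (MPa) = 82.24 * 1000 = 82240
  sigma = 82240 * 0.00085 = 69.9 MPa

69.9 MPa


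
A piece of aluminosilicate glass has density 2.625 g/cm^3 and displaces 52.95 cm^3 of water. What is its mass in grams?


Rearrange rho = m / V:
  m = rho * V
  m = 2.625 * 52.95 = 138.994 g

138.994 g


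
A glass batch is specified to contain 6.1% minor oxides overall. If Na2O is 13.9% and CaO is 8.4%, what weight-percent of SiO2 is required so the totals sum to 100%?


Known pieces sum to 100%:
  SiO2 = 100 - (others + Na2O + CaO)
  SiO2 = 100 - (6.1 + 13.9 + 8.4) = 71.6%

71.6%


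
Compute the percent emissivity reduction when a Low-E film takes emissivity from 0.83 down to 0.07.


Percentage reduction = (1 - coated/uncoated) * 100
  Ratio = 0.07 / 0.83 = 0.0843
  Reduction = (1 - 0.0843) * 100 = 91.6%

91.6%


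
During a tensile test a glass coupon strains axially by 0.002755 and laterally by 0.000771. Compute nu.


Poisson's ratio: nu = lateral strain / axial strain
  nu = 0.000771 / 0.002755 = 0.2799

0.2799


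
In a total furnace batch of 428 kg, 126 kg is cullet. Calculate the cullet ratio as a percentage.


Cullet ratio = (cullet mass / total batch mass) * 100
  Ratio = 126 / 428 * 100 = 29.44%

29.44%


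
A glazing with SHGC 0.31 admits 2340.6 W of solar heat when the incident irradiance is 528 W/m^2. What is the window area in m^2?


Rearrange Q = Area * SHGC * Irradiance:
  Area = Q / (SHGC * Irradiance)
  Area = 2340.6 / (0.31 * 528) = 14.3 m^2

14.3 m^2


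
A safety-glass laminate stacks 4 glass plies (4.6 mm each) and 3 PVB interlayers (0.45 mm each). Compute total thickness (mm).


Total thickness = glass contribution + PVB contribution
  Glass: 4 * 4.6 = 18.4 mm
  PVB: 3 * 0.45 = 1.35 mm
  Total = 18.4 + 1.35 = 19.75 mm

19.75 mm


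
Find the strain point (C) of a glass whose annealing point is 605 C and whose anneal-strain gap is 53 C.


Strain point = annealing point - difference:
  T_strain = 605 - 53 = 552 C

552 C


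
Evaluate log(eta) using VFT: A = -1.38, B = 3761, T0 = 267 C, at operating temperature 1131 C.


VFT equation: log(eta) = A + B / (T - T0)
  T - T0 = 1131 - 267 = 864
  B / (T - T0) = 3761 / 864 = 4.353
  log(eta) = -1.38 + 4.353 = 2.973

2.973


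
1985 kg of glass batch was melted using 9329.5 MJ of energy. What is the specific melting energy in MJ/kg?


Rearrange E = m * s for s:
  s = E / m
  s = 9329.5 / 1985 = 4.7 MJ/kg

4.7 MJ/kg


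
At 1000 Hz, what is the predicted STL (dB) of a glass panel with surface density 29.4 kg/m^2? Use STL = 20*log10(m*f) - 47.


Mass law: STL = 20 * log10(m * f) - 47
  m * f = 29.4 * 1000 = 29400
  log10(29400) = 4.46835
  STL = 20 * 4.46835 - 47 = 89.367 - 47 = 42.4 dB

42.4 dB


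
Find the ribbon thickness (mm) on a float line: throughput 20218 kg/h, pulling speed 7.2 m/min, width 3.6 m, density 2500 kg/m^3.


Ribbon cross-section from mass balance:
  Volume rate = throughput / density = 20218 / 2500 = 8.0872 m^3/h
  thickness = volume rate / (speed * 60 * width), i.e.
  thickness = throughput / (60 * speed * width * density) * 1000
  thickness = 20218 / (60 * 7.2 * 3.6 * 2500) * 1000 = 5.2 mm

5.2 mm


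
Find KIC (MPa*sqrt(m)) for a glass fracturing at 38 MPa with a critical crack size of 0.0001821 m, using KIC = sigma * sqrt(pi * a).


Fracture toughness: KIC = sigma * sqrt(pi * a)
  pi * a = pi * 0.0001821 = 0.000572084
  sqrt(pi * a) = 0.023918
  KIC = 38 * 0.023918 = 0.909 MPa*sqrt(m)

0.909 MPa*sqrt(m)


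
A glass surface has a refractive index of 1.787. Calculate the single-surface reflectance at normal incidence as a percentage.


Fresnel reflectance at normal incidence:
  R = ((n - 1)/(n + 1))^2
  (n - 1)/(n + 1) = (1.787 - 1)/(1.787 + 1) = 0.282382
  R = 0.282382^2 = 0.0797396
  R(%) = 0.0797396 * 100 = 7.974%

7.974%


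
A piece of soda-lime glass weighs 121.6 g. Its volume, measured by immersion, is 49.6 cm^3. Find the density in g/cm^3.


Use the definition of density:
  rho = mass / volume
  rho = 121.6 / 49.6 = 2.452 g/cm^3

2.452 g/cm^3


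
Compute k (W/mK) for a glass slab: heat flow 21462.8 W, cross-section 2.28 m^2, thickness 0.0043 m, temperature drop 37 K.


Fourier's law rearranged: k = Q * t / (A * dT)
  Numerator = 21462.8 * 0.0043 = 92.29004
  Denominator = 2.28 * 37 = 84.36
  k = 92.29004 / 84.36 = 1.094 W/mK

1.094 W/mK


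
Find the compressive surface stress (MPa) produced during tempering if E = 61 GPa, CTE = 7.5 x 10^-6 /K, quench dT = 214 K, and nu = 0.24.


Tempering stress: sigma = E * alpha * dT / (1 - nu)
  E (MPa) = 61 * 1000 = 61000
  Numerator = 61000 * (7.5 x 10^-6) * 214 = 97.905
  Denominator = 1 - 0.24 = 0.76
  sigma = 97.905 / 0.76 = 128.8 MPa

128.8 MPa


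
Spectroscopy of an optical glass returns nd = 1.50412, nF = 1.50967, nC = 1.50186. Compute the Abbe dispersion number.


Abbe number formula: Vd = (nd - 1) / (nF - nC)
  nd - 1 = 1.50412 - 1 = 0.50412
  nF - nC = 1.50967 - 1.50186 = 0.00781
  Vd = 0.50412 / 0.00781 = 64.55

64.55


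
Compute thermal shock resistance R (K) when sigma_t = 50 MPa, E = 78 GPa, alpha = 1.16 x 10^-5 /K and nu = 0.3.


Thermal shock resistance: R = sigma * (1 - nu) / (E * alpha)
  Numerator = 50 * (1 - 0.3) = 35.0
  Denominator = 78 * 1000 * (1.16 x 10^-5) = 0.9048
  R = 35.0 / 0.9048 = 38.7 K

38.7 K


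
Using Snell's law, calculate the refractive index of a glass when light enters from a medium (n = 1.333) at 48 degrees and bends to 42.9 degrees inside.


Apply Snell's law: n1 * sin(theta1) = n2 * sin(theta2)
  n2 = n1 * sin(theta1) / sin(theta2)
  sin(48) = 0.743145
  sin(42.9) = 0.680721
  n2 = 1.333 * 0.743145 / 0.680721 = 1.4552

1.4552


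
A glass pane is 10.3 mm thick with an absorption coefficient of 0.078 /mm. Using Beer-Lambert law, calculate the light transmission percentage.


Beer-Lambert law: T = exp(-alpha * thickness)
  exponent = -0.078 * 10.3 = -0.8034
  T = exp(-0.8034) = 0.4478
  Percentage = 0.4478 * 100 = 44.78%

44.78%


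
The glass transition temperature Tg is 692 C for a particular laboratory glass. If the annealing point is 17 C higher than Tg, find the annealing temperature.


The annealing temperature is Tg plus the offset:
  T_anneal = 692 + 17 = 709 C

709 C


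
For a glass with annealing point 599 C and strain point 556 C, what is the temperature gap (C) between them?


Gap = T_anneal - T_strain:
  gap = 599 - 556 = 43 C

43 C


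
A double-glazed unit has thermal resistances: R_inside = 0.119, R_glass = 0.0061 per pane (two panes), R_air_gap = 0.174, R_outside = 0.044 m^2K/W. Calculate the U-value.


Total thermal resistance (series):
  R_total = R_in + R_glass + R_air + R_glass + R_out
  R_total = 0.119 + 0.0061 + 0.174 + 0.0061 + 0.044 = 0.3492 m^2K/W
U-value = 1 / R_total = 1 / 0.3492 = 2.864 W/m^2K

2.864 W/m^2K


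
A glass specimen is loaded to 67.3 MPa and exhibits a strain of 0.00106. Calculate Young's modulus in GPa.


Young's modulus: E = stress / strain
  E = 67.3 MPa / 0.00106 = 63490.57 MPa
Convert to GPa: 63490.57 / 1000 = 63.49 GPa

63.49 GPa


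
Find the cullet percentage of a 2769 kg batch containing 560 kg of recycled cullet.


Cullet ratio = (cullet mass / total batch mass) * 100
  Ratio = 560 / 2769 * 100 = 20.22%

20.22%


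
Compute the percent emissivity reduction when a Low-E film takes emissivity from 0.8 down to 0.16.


Percentage reduction = (1 - coated/uncoated) * 100
  Ratio = 0.16 / 0.8 = 0.2
  Reduction = (1 - 0.2) * 100 = 80.0%

80.0%


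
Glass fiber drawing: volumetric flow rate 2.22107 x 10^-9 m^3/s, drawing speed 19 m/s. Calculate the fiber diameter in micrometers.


Cross-sectional area from continuity:
  A = Q / v = 2.22107 x 10^-9 / 19 = 1.168984 x 10^-10 m^2
Diameter from circular cross-section:
  d = sqrt(4A / pi) * 10^6 (m -> um)
  d = sqrt(4 * 1.168984 x 10^-10 / pi) * 10^6 = 12.2 um

12.2 um


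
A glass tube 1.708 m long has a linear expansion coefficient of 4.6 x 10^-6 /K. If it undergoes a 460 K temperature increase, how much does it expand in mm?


Thermal expansion formula: dL = alpha * L0 * dT
  dL = (4.6 x 10^-6) * 1.708 * 460 = 0.00361413 m
Convert to mm: 0.00361413 * 1000 = 3.6141 mm

3.6141 mm


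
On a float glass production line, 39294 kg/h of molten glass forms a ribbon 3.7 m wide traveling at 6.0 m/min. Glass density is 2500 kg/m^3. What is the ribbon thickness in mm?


Ribbon cross-section from mass balance:
  Volume rate = throughput / density = 39294 / 2500 = 15.7176 m^3/h
  thickness = volume rate / (speed * 60 * width), i.e.
  thickness = throughput / (60 * speed * width * density) * 1000
  thickness = 39294 / (60 * 6.0 * 3.7 * 2500) * 1000 = 11.8 mm

11.8 mm


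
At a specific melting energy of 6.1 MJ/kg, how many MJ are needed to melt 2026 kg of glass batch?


Total energy = mass * specific energy
  E = 2026 * 6.1 = 12358.6 MJ

12358.6 MJ


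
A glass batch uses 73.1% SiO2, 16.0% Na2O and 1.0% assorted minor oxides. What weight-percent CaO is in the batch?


Pieces sum to 100%:
  CaO = 100 - (SiO2 + Na2O + others)
  CaO = 100 - (73.1 + 16.0 + 1.0) = 9.9%

9.9%


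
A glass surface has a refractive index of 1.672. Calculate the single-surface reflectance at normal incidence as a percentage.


Fresnel reflectance at normal incidence:
  R = ((n - 1)/(n + 1))^2
  (n - 1)/(n + 1) = (1.672 - 1)/(1.672 + 1) = 0.251497
  R = 0.251497^2 = 0.0632507
  R(%) = 0.0632507 * 100 = 6.325%

6.325%


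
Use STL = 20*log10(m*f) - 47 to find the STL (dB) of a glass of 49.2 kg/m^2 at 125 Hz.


Mass law: STL = 20 * log10(m * f) - 47
  m * f = 49.2 * 125 = 6150
  log10(6150) = 3.78888
  STL = 20 * 3.78888 - 47 = 75.7776 - 47 = 28.8 dB

28.8 dB


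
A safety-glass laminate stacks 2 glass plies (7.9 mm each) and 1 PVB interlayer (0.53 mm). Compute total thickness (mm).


Total thickness = glass contribution + PVB contribution
  Glass: 2 * 7.9 = 15.8 mm
  PVB: 1 * 0.53 = 0.53 mm
  Total = 15.8 + 0.53 = 16.33 mm

16.33 mm


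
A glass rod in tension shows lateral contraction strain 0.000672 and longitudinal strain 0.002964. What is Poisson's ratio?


Poisson's ratio: nu = lateral strain / axial strain
  nu = 0.000672 / 0.002964 = 0.2267

0.2267


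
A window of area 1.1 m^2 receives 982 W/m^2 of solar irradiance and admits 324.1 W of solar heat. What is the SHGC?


Rearrange Q = Area * SHGC * Irradiance:
  SHGC = Q / (Area * Irradiance)
  SHGC = 324.1 / (1.1 * 982) = 0.3

0.3


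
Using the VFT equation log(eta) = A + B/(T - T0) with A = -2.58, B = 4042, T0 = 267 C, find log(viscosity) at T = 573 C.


VFT equation: log(eta) = A + B / (T - T0)
  T - T0 = 573 - 267 = 306
  B / (T - T0) = 4042 / 306 = 13.209
  log(eta) = -2.58 + 13.209 = 10.629

10.629


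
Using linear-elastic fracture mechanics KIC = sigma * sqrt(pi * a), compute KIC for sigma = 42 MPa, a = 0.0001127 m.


Fracture toughness: KIC = sigma * sqrt(pi * a)
  pi * a = pi * 0.0001127 = 0.000354057
  sqrt(pi * a) = 0.018816
  KIC = 42 * 0.018816 = 0.79 MPa*sqrt(m)

0.79 MPa*sqrt(m)


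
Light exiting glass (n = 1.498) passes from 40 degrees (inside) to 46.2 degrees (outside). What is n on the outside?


Apply Snell's law: n1 * sin(theta1) = n2 * sin(theta2)
  n2 = n1 * sin(theta1) / sin(theta2)
  sin(40) = 0.642788
  sin(46.2) = 0.72176
  n2 = 1.498 * 0.642788 / 0.72176 = 1.3341

1.3341


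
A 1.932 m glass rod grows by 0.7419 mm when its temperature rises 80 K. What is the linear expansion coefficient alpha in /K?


Rearrange dL = alpha * L0 * dT for alpha:
  alpha = dL / (L0 * dT)
  alpha = (0.7419 / 1000) / (1.932 * 80) = 0.0000048 /K = 4.8 x 10^-6 /K

4.8 x 10^-6 /K


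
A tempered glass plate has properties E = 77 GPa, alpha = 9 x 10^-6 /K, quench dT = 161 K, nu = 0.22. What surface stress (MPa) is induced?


Tempering stress: sigma = E * alpha * dT / (1 - nu)
  E (MPa) = 77 * 1000 = 77000
  Numerator = 77000 * (9 x 10^-6) * 161 = 111.573
  Denominator = 1 - 0.22 = 0.78
  sigma = 111.573 / 0.78 = 143.0 MPa

143.0 MPa


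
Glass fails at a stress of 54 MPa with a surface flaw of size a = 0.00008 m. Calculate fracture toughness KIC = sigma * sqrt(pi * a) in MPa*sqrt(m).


Fracture toughness: KIC = sigma * sqrt(pi * a)
  pi * a = pi * 0.00008 = 0.000251327
  sqrt(pi * a) = 0.015853
  KIC = 54 * 0.015853 = 0.856 MPa*sqrt(m)

0.856 MPa*sqrt(m)


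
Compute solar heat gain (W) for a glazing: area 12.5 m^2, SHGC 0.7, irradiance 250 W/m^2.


Solar heat gain: Q = Area * SHGC * Irradiance
  Q = 12.5 * 0.7 * 250 = 2187.5 W

2187.5 W


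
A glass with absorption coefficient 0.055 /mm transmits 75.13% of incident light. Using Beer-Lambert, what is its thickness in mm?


Rearrange T = exp(-alpha * thickness):
  thickness = -ln(T) / alpha
  T = 75.13/100 = 0.7513
  ln(T) = -0.28595
  -ln(T) = 0.28595
  thickness = 0.28595 / 0.055 = 5.2 mm

5.2 mm


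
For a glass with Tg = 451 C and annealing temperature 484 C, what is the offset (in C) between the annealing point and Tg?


Offset = T_anneal - Tg:
  offset = 484 - 451 = 33 C

33 C


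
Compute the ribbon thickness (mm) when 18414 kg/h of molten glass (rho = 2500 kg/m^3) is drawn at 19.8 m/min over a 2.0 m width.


Ribbon cross-section from mass balance:
  Volume rate = throughput / density = 18414 / 2500 = 7.3656 m^3/h
  thickness = volume rate / (speed * 60 * width), i.e.
  thickness = throughput / (60 * speed * width * density) * 1000
  thickness = 18414 / (60 * 19.8 * 2.0 * 2500) * 1000 = 3.1 mm

3.1 mm


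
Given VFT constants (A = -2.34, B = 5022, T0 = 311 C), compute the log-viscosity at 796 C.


VFT equation: log(eta) = A + B / (T - T0)
  T - T0 = 796 - 311 = 485
  B / (T - T0) = 5022 / 485 = 10.355
  log(eta) = -2.34 + 10.355 = 8.015

8.015


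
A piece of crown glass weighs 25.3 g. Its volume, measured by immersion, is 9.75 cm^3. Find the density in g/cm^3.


Use the definition of density:
  rho = mass / volume
  rho = 25.3 / 9.75 = 2.595 g/cm^3

2.595 g/cm^3


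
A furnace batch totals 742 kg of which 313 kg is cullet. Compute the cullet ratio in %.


Cullet ratio = (cullet mass / total batch mass) * 100
  Ratio = 313 / 742 * 100 = 42.18%

42.18%


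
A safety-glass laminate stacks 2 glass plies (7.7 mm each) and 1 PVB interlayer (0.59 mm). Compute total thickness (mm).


Total thickness = glass contribution + PVB contribution
  Glass: 2 * 7.7 = 15.4 mm
  PVB: 1 * 0.59 = 0.59 mm
  Total = 15.4 + 0.59 = 15.99 mm

15.99 mm


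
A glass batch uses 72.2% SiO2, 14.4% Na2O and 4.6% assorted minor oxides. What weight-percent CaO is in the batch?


Pieces sum to 100%:
  CaO = 100 - (SiO2 + Na2O + others)
  CaO = 100 - (72.2 + 14.4 + 4.6) = 8.8%

8.8%


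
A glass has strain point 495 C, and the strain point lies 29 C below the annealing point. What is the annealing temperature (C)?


T_anneal = T_strain + gap:
  T_anneal = 495 + 29 = 524 C

524 C


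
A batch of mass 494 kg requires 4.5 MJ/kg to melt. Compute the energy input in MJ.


Total energy = mass * specific energy
  E = 494 * 4.5 = 2223 MJ

2223 MJ


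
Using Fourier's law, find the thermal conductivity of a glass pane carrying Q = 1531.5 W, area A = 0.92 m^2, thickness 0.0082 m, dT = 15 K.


Fourier's law rearranged: k = Q * t / (A * dT)
  Numerator = 1531.5 * 0.0082 = 12.5583
  Denominator = 0.92 * 15 = 13.8
  k = 12.5583 / 13.8 = 0.91 W/mK

0.91 W/mK


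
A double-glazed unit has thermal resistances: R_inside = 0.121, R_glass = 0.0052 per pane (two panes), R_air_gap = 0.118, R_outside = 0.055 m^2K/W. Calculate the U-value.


Total thermal resistance (series):
  R_total = R_in + R_glass + R_air + R_glass + R_out
  R_total = 0.121 + 0.0052 + 0.118 + 0.0052 + 0.055 = 0.3044 m^2K/W
U-value = 1 / R_total = 1 / 0.3044 = 3.285 W/m^2K

3.285 W/m^2K


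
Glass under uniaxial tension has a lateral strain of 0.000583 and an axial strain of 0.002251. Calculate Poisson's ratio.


Poisson's ratio: nu = lateral strain / axial strain
  nu = 0.000583 / 0.002251 = 0.259

0.259


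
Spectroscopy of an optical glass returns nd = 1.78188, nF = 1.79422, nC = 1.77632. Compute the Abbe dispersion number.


Abbe number formula: Vd = (nd - 1) / (nF - nC)
  nd - 1 = 1.78188 - 1 = 0.78188
  nF - nC = 1.79422 - 1.77632 = 0.0179
  Vd = 0.78188 / 0.0179 = 43.68

43.68


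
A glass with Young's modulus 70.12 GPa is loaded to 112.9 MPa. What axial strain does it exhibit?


Rearrange E = sigma / epsilon:
  epsilon = sigma / E
  E (MPa) = 70.12 * 1000 = 70120
  epsilon = 112.9 / 70120 = 0.00161

0.00161


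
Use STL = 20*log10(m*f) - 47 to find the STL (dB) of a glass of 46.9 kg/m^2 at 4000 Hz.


Mass law: STL = 20 * log10(m * f) - 47
  m * f = 46.9 * 4000 = 187600
  log10(187600) = 5.27323
  STL = 20 * 5.27323 - 47 = 105.4646 - 47 = 58.5 dB

58.5 dB


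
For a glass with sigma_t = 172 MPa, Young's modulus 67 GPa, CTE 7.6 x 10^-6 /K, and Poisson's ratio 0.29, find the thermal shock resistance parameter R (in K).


Thermal shock resistance: R = sigma * (1 - nu) / (E * alpha)
  Numerator = 172 * (1 - 0.29) = 122.12
  Denominator = 67 * 1000 * (7.6 x 10^-6) = 0.5092
  R = 122.12 / 0.5092 = 239.8 K

239.8 K


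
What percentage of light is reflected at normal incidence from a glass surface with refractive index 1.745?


Fresnel reflectance at normal incidence:
  R = ((n - 1)/(n + 1))^2
  (n - 1)/(n + 1) = (1.745 - 1)/(1.745 + 1) = 0.271403
  R = 0.271403^2 = 0.0736596
  R(%) = 0.0736596 * 100 = 7.366%

7.366%


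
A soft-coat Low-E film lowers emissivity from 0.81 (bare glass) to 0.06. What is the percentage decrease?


Percentage reduction = (1 - coated/uncoated) * 100
  Ratio = 0.06 / 0.81 = 0.0741
  Reduction = (1 - 0.0741) * 100 = 92.6%

92.6%


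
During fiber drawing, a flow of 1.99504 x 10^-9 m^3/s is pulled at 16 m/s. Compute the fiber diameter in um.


Cross-sectional area from continuity:
  A = Q / v = 1.99504 x 10^-9 / 16 = 1.2469 x 10^-10 m^2
Diameter from circular cross-section:
  d = sqrt(4A / pi) * 10^6 (m -> um)
  d = sqrt(4 * 1.2469 x 10^-10 / pi) * 10^6 = 12.6 um

12.6 um


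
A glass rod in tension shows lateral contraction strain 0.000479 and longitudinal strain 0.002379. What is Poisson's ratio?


Poisson's ratio: nu = lateral strain / axial strain
  nu = 0.000479 / 0.002379 = 0.2013

0.2013


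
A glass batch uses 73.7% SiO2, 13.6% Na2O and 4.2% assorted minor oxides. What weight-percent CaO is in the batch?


Pieces sum to 100%:
  CaO = 100 - (SiO2 + Na2O + others)
  CaO = 100 - (73.7 + 13.6 + 4.2) = 8.5%

8.5%


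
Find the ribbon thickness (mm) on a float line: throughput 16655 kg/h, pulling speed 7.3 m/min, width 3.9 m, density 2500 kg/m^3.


Ribbon cross-section from mass balance:
  Volume rate = throughput / density = 16655 / 2500 = 6.662 m^3/h
  thickness = volume rate / (speed * 60 * width), i.e.
  thickness = throughput / (60 * speed * width * density) * 1000
  thickness = 16655 / (60 * 7.3 * 3.9 * 2500) * 1000 = 3.9 mm

3.9 mm
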